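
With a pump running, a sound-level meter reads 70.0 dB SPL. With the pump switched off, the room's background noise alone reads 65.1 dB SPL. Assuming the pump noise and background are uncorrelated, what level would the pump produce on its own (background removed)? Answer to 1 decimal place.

68.3 dB SPL

Background correction is a power subtraction:
L_src = 10·log₁₀(10^(70.0/10) − 10^(65.1/10)) = 10·log₁₀(6764000) = 68.3 dB SPL.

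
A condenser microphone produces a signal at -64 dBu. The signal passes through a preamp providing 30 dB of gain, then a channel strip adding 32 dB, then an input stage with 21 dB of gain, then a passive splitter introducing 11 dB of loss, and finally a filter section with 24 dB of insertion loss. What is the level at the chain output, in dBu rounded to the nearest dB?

-16 dBu

Gain stages sum in dB:
-64 + 30 + 32 + 21 − 11 − 24 = -16 dBu.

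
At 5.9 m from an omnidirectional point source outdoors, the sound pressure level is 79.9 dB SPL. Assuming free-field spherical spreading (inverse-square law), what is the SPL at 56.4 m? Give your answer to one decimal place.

60.3 dB SPL

Inverse-square spreading gives ΔL = −20·log₁₀(d₂/d₁).
ΔL = −20·log₁₀(56.4/5.9) = -19.61 dB, so L₂ = 79.9 + (-19.61) = 60.3 dB SPL.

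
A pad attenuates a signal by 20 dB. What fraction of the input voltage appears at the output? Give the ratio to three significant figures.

0.100

Voltage ratio = 10^(dB/20).
10^(-20/20) = 10^(-1.000) = 0.100.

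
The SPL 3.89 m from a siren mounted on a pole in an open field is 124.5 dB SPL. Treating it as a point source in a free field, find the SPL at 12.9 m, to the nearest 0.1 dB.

114.1 dB SPL

For a point source in a free field, ΔL = −20·log₁₀(d₂/d₁).
ΔL = −20·log₁₀(12.9/3.89) = -10.41 dB, so L₂ = 124.5 + (-10.41) = 114.1 dB SPL.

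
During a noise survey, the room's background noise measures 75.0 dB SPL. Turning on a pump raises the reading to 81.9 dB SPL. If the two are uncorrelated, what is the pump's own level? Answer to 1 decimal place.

80.9 dB SPL

Subtract intensities: L_src = 10·log₁₀(10^(L_total/10) − 10^(L_bg/10)).
L_src = 10·log₁₀(10^(81.9/10) − 10^(75.0/10)) = 10·log₁₀(123300000) = 80.9 dB SPL.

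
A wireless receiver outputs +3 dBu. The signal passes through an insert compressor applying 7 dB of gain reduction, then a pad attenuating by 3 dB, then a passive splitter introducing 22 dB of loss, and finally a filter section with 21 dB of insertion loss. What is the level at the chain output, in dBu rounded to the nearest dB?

-50 dBu

In dB, series stages simply add:
+3 − 7 − 3 − 22 − 21 = -50 dBu.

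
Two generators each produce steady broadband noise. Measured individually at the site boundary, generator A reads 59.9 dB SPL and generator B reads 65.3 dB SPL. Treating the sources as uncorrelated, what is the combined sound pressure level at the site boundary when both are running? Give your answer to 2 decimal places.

66.40 dB SPL

Add the sources as powers (linear), then convert back to dB:
L_total = 10·log₁₀(10^(59.9/10) + 10^(65.3/10)) = 10·log₁₀(4366000) = 66.40 dB SPL.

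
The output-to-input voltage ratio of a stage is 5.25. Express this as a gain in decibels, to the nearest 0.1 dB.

14.4 dB

For a voltage ratio, dB = 20·log₁₀(V₂/V₁).
20·log₁₀(5.25) = 14.4 dB.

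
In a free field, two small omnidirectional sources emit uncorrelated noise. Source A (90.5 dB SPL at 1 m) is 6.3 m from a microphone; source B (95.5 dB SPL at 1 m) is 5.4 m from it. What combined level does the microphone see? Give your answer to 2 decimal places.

At the listener: L_A = 90.5 − 20·log₁₀(6.3) = 74.513 dB; L_B = 95.5 − 20·log₁₀(5.4) = 80.852 dB.
Combined: 10·log₁₀(10^(74.513/10)+10^(80.852/10)) = 81.76 dB SPL.

81.76 dB SPL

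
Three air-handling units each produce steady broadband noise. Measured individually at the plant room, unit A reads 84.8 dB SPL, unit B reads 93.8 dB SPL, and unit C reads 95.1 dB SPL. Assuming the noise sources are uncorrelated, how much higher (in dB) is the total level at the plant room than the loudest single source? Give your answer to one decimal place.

2.6 dB

Uncorrelated sources add in intensity (power), not in dB.
L_total = 10·log₁₀(10^(84.8/10) + 10^(93.8/10) + 10^(95.1/10)) = 97.74 dB SPL.
Excess over the loudest (95.1 dB): 97.74 − 95.1 = 2.6 dB.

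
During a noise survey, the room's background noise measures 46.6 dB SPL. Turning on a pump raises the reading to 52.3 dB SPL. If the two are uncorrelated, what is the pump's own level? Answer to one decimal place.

Subtract intensities: L_src = 10·log₁₀(10^(L_total/10) − 10^(L_bg/10)).
L_src = 10·log₁₀(10^(52.3/10) − 10^(46.6/10)) = 10·log₁₀(124100) = 50.9 dB SPL.

50.9 dB SPL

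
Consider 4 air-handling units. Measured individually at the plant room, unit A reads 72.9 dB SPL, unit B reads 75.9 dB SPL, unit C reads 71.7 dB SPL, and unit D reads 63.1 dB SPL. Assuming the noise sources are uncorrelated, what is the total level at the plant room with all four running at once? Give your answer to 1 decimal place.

78.8 dB SPL

Uncorrelated sources add in intensity (power), not in dB.
L_total = 10·log₁₀(10^(72.9/10) + 10^(75.9/10) + 10^(71.7/10) + 10^(63.1/10)) = 10·log₁₀(75240000) = 78.8 dB SPL.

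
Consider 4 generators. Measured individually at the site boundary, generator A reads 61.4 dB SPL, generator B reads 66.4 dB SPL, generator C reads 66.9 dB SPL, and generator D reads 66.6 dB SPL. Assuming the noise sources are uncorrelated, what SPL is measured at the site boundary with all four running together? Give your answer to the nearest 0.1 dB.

71.8 dB SPL

Add the sources as powers (linear), then convert back to dB:
L_total = 10·log₁₀(10^(61.4/10) + 10^(66.4/10) + 10^(66.9/10) + 10^(66.6/10)) = 10·log₁₀(15210000) = 71.8 dB SPL.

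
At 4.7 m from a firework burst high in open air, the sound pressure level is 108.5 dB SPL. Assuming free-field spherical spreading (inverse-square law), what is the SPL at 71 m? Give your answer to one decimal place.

84.9 dB SPL

For a point source in a free field, ΔL = −20·log₁₀(d₂/d₁).
ΔL = −20·log₁₀(71/4.7) = -23.58 dB, so L₂ = 108.5 + (-23.58) = 84.9 dB SPL.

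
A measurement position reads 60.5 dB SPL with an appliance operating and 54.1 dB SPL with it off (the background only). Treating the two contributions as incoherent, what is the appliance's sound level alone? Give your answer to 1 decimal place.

59.4 dB SPL

Background correction is a power subtraction:
L_src = 10·log₁₀(10^(60.5/10) − 10^(54.1/10)) = 10·log₁₀(865000) = 59.4 dB SPL.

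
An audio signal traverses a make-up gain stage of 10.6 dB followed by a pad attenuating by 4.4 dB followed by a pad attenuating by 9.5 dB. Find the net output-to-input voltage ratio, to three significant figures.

0.684

Net gain = 10.6 + (−4.4) + (−9.5) = -3.3 dB.
Voltage ratio = 10^(-3.3/20) = 0.684.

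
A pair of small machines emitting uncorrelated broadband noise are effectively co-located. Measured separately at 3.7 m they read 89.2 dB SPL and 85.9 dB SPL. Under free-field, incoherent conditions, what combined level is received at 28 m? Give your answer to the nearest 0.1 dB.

Combined at 3.7 m: 10·log₁₀(10^(89.2/10)+10^(85.9/10)) = 90.87 dB SPL.
Then apply −20·log₁₀(28/3.7) = -17.58 dB → 73.3 dB SPL.

73.3 dB SPL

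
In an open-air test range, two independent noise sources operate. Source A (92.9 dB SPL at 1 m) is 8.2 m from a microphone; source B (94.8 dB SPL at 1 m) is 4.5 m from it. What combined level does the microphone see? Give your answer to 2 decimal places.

At the listener: L_A = 92.9 − 20·log₁₀(8.2) = 74.624 dB; L_B = 94.8 − 20·log₁₀(4.5) = 81.736 dB.
Combined: 10·log₁₀(10^(74.624/10)+10^(81.736/10)) = 82.51 dB SPL.

82.51 dB SPL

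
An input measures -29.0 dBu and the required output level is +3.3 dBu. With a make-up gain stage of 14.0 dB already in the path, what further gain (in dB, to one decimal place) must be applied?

18.3 dB

The required make-up gain is the shortfall in the dB sum.
G = +3.3 − (-29.0) − 14.0 = 18.3 dB.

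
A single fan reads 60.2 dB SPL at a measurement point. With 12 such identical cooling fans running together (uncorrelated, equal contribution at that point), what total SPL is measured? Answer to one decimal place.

12 equal incoherent sources raise the level by 10·log₁₀(12) = 10.79 dB.
L_total = 60.2 + 10.79 = 71.0 dB SPL.

71.0 dB SPL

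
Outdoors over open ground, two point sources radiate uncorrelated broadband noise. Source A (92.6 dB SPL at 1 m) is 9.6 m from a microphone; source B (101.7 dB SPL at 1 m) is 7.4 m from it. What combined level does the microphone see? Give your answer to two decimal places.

At the listener: L_A = 92.6 − 20·log₁₀(9.6) = 72.955 dB; L_B = 101.7 − 20·log₁₀(7.4) = 84.315 dB.
Combined: 10·log₁₀(10^(72.955/10)+10^(84.315/10)) = 84.62 dB SPL.

84.62 dB SPL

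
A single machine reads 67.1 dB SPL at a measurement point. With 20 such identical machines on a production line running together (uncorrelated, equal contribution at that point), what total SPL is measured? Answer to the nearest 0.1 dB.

20 equal incoherent sources raise the level by 10·log₁₀(20) = 13.01 dB.
L_total = 67.1 + 13.01 = 80.1 dB SPL.

80.1 dB SPL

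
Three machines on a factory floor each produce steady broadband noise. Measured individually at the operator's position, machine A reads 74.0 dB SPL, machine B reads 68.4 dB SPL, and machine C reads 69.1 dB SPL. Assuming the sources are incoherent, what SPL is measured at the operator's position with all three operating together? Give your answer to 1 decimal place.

76.0 dB SPL

Add the sources as powers (linear), then convert back to dB:
L_total = 10·log₁₀(10^(74.0/10) + 10^(68.4/10) + 10^(69.1/10)) = 10·log₁₀(40170000) = 76.0 dB SPL.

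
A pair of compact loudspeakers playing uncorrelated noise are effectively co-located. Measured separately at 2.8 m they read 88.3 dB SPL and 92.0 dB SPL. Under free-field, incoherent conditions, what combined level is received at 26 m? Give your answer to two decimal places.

74.19 dB SPL

Combined at 2.8 m: 10·log₁₀(10^(88.3/10)+10^(92.0/10)) = 93.543 dB SPL.
Then apply −20·log₁₀(26/2.8) = -19.356 dB → 74.19 dB SPL.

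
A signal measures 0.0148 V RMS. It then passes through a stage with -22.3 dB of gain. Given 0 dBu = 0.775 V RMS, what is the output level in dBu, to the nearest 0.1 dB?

Input level: 20·log₁₀(0.0148/0.775) = -34.38 dBu.
Output: -34.38 − 22.3 = -56.7 dBu.

-56.7 dBu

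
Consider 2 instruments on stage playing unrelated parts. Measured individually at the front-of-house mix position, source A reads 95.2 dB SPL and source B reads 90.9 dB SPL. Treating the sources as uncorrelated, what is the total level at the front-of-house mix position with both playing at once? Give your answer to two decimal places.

Uncorrelated sources add in intensity (power), not in dB.
L_total = 10·log₁₀(10^(95.2/10) + 10^(90.9/10)) = 10·log₁₀(4542000000) = 96.57 dB SPL.

96.57 dB SPL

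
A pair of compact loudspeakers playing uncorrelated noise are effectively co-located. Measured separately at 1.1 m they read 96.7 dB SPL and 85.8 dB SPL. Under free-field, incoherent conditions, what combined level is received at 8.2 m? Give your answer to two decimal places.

Combined at 1.1 m: 10·log₁₀(10^(96.7/10)+10^(85.8/10)) = 97.039 dB SPL.
Then apply −20·log₁₀(8.2/1.1) = -17.448 dB → 79.59 dB SPL.

79.59 dB SPL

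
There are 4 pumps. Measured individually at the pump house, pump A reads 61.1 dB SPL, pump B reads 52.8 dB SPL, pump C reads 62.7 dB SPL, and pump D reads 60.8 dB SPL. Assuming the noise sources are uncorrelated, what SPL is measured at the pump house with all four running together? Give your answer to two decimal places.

66.57 dB SPL

Add the sources as powers (linear), then convert back to dB:
L_total = 10·log₁₀(10^(61.1/10) + 10^(52.8/10) + 10^(62.7/10) + 10^(60.8/10)) = 10·log₁₀(4543000) = 66.57 dB SPL.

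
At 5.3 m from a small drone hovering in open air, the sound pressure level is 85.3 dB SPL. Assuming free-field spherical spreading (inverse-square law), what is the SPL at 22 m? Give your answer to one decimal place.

72.9 dB SPL

Free-field point source: level drops by 20·log₁₀ of the distance ratio.
ΔL = −20·log₁₀(22/5.3) = -12.36 dB, so L₂ = 85.3 + (-12.36) = 72.9 dB SPL.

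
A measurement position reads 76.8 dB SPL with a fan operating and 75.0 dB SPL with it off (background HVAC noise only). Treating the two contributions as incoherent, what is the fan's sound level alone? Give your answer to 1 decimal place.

72.1 dB SPL

Background correction is a power subtraction:
L_src = 10·log₁₀(10^(76.8/10) − 10^(75.0/10)) = 10·log₁₀(16240000) = 72.1 dB SPL.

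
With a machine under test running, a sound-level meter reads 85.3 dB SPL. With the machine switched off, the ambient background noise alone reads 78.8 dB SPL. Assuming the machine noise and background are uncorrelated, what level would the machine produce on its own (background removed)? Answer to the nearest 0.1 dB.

Remove the background by subtracting linear intensities:
L_src = 10·log₁₀(10^(85.3/10) − 10^(78.8/10)) = 10·log₁₀(263000000) = 84.2 dB SPL.

84.2 dB SPL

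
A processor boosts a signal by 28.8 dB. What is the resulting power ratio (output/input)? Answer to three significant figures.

759

Power ratio = 10^(dB/10).
10^(28.8/10) = 10^(2.880) = 759.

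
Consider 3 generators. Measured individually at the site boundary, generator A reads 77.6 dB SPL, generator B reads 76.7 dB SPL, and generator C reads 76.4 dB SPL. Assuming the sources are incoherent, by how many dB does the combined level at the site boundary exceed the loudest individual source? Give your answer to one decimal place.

Uncorrelated sources add in intensity (power), not in dB.
L_total = 10·log₁₀(10^(77.6/10) + 10^(76.7/10) + 10^(76.4/10)) = 81.70 dB SPL.
Excess over the loudest (77.6 dB): 81.70 − 77.6 = 4.1 dB.

4.1 dB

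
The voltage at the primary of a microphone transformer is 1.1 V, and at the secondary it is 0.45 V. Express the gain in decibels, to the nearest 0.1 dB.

-7.8 dB

Voltage is an amplitude quantity, so gain = 20·log₁₀(V_out/V_in).
20·log₁₀(0.45/1.1) = 20·log₁₀(0.4091) = -7.8 dB.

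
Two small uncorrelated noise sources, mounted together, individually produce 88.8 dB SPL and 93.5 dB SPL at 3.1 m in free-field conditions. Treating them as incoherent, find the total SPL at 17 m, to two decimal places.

Combined at 3.1 m: 10·log₁₀(10^(88.8/10)+10^(93.5/10)) = 94.767 dB SPL.
Then apply −20·log₁₀(17/3.1) = -14.782 dB → 79.99 dB SPL.

79.99 dB SPL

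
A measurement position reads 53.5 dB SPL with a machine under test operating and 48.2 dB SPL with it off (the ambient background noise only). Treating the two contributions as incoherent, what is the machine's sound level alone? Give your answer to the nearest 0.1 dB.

52.0 dB SPL

Remove the background by subtracting linear intensities:
L_src = 10·log₁₀(10^(53.5/10) − 10^(48.2/10)) = 10·log₁₀(157800) = 52.0 dB SPL.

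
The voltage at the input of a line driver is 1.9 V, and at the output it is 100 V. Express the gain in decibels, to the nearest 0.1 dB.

34.4 dB

For a voltage ratio, dB = 20·log₁₀(V₂/V₁).
20·log₁₀(100/1.9) = 20·log₁₀(52.63) = 34.4 dB.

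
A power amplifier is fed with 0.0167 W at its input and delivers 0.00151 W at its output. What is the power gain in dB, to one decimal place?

-10.4 dB

For a power ratio, dB = 10·log₁₀(P₂/P₁).
10·log₁₀(0.00151/0.0167) = 10·log₁₀(0.09042) = -10.4 dB.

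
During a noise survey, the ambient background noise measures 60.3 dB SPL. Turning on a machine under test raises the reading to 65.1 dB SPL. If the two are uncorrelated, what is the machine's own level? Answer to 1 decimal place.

63.4 dB SPL

Background correction is a power subtraction:
L_src = 10·log₁₀(10^(65.1/10) − 10^(60.3/10)) = 10·log₁₀(2164000) = 63.4 dB SPL.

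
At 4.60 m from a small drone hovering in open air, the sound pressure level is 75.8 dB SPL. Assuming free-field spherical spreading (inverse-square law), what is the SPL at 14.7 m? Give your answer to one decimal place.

Free-field point source: level drops by 20·log₁₀ of the distance ratio.
ΔL = −20·log₁₀(14.7/4.60) = -10.09 dB, so L₂ = 75.8 + (-10.09) = 65.7 dB SPL.

65.7 dB SPL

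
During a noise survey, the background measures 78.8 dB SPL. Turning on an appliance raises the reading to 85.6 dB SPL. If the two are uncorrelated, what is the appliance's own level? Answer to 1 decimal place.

84.6 dB SPL

Subtract intensities: L_src = 10·log₁₀(10^(L_total/10) − 10^(L_bg/10)).
L_src = 10·log₁₀(10^(85.6/10) − 10^(78.8/10)) = 10·log₁₀(287200000) = 84.6 dB SPL.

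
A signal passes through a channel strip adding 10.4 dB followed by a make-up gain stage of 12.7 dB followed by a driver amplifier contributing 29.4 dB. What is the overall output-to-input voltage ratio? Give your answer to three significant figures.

422

Net gain = 10.4 + 12.7 + 29.4 = 52.5 dB.
Voltage ratio = 10^(52.5/20) = 422.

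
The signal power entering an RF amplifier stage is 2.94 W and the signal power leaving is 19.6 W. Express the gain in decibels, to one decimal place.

8.2 dB

Power ratio → dB uses the 10·log₁₀ form:
10·log₁₀(19.6/2.94) = 10·log₁₀(6.667) = 8.2 dB.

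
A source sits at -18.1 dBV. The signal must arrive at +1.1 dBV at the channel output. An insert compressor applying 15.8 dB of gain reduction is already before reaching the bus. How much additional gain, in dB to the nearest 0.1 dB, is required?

35.0 dB

The required make-up gain is the shortfall in the dB sum.
G = +1.1 − (-18.1) + 15.8 = 35.0 dB.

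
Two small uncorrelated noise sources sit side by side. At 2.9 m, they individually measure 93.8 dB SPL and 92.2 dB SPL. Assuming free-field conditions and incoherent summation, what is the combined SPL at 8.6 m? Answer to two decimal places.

Combined at 2.9 m: 10·log₁₀(10^(93.8/10)+10^(92.2/10)) = 96.084 dB SPL.
Then apply −20·log₁₀(8.6/2.9) = -9.442 dB → 86.64 dB SPL.

86.64 dB SPL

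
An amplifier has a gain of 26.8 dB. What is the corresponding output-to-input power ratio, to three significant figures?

Power ratio = 10^(dB/10).
10^(26.8/10) = 10^(2.680) = 479.

479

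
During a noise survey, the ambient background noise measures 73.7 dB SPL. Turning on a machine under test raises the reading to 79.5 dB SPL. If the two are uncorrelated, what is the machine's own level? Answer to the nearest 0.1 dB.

78.2 dB SPL

Background correction is a power subtraction:
L_src = 10·log₁₀(10^(79.5/10) − 10^(73.7/10)) = 10·log₁₀(65680000) = 78.2 dB SPL.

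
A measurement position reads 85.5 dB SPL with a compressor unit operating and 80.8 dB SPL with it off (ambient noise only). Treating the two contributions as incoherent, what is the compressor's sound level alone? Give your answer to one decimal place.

83.7 dB SPL

Remove the background by subtracting linear intensities:
L_src = 10·log₁₀(10^(85.5/10) − 10^(80.8/10)) = 10·log₁₀(234600000) = 83.7 dB SPL.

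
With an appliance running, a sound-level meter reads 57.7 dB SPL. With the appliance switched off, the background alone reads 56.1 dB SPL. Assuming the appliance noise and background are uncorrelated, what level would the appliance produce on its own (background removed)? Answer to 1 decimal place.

Background correction is a power subtraction:
L_src = 10·log₁₀(10^(57.7/10) − 10^(56.1/10)) = 10·log₁₀(181500) = 52.6 dB SPL.

52.6 dB SPL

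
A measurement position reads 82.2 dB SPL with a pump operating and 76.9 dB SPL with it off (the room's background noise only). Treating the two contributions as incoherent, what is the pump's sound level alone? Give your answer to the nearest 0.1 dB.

80.7 dB SPL

Background correction is a power subtraction:
L_src = 10·log₁₀(10^(82.2/10) − 10^(76.9/10)) = 10·log₁₀(117000000) = 80.7 dB SPL.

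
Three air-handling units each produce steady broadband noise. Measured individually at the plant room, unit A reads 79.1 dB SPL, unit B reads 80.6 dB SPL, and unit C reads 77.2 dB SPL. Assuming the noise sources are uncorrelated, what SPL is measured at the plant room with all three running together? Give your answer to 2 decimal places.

83.95 dB SPL

Add the sources as powers (linear), then convert back to dB:
L_total = 10·log₁₀(10^(79.1/10) + 10^(80.6/10) + 10^(77.2/10)) = 10·log₁₀(248600000) = 83.95 dB SPL.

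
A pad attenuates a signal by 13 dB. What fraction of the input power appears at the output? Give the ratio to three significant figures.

0.0501

Power ratio = 10^(dB/10).
10^(-13/10) = 10^(-1.300) = 0.0501.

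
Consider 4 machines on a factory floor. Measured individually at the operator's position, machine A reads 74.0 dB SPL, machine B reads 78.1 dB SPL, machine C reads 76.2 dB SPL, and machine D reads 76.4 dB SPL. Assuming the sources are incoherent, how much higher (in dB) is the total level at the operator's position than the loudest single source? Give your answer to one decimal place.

4.3 dB

Uncorrelated sources add in intensity (power), not in dB.
L_total = 10·log₁₀(10^(74.0/10) + 10^(78.1/10) + 10^(76.2/10) + 10^(76.4/10)) = 82.43 dB SPL.
Excess over the loudest (78.1 dB): 82.43 − 78.1 = 4.3 dB.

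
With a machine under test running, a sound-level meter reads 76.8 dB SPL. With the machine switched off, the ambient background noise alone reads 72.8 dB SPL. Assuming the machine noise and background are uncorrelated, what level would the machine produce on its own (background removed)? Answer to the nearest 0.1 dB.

74.6 dB SPL

Subtract intensities: L_src = 10·log₁₀(10^(L_total/10) − 10^(L_bg/10)).
L_src = 10·log₁₀(10^(76.8/10) − 10^(72.8/10)) = 10·log₁₀(28810000) = 74.6 dB SPL.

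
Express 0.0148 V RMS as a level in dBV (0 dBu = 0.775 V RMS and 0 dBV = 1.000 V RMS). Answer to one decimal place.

-36.6 dBV

dBV = 20·log₁₀(V / 1.000 V).
20·log₁₀(0.0148/1.000) = -36.6 dBV.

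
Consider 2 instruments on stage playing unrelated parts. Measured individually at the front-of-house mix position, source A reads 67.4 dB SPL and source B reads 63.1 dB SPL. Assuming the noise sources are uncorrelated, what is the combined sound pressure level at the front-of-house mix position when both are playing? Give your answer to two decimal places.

68.77 dB SPL

Add the sources as powers (linear), then convert back to dB:
L_total = 10·log₁₀(10^(67.4/10) + 10^(63.1/10)) = 10·log₁₀(7537000) = 68.77 dB SPL.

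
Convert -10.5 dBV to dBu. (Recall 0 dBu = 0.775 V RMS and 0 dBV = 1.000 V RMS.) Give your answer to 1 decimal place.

The offset between the scales is 20·log₁₀(0.775/1.000) = −2.214 dB.
So dBu = -10.5 + 2.214 = -8.3 dBu.

-8.3 dBu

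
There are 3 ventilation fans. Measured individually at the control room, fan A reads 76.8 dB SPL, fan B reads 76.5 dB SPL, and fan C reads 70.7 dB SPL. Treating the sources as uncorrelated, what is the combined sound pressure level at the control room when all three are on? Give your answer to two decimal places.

80.18 dB SPL

Add the sources as powers (linear), then convert back to dB:
L_total = 10·log₁₀(10^(76.8/10) + 10^(76.5/10) + 10^(70.7/10)) = 10·log₁₀(104300000) = 80.18 dB SPL.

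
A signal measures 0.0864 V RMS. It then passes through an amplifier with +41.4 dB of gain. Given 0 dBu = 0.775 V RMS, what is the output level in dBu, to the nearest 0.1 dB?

+22.3 dBu

Input level: 20·log₁₀(0.0864/0.775) = -19.06 dBu.
Output: -19.06 + 41.4 = +22.3 dBu.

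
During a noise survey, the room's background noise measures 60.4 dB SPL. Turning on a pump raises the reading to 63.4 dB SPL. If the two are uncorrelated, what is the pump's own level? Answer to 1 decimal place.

60.4 dB SPL

Subtract intensities: L_src = 10·log₁₀(10^(L_total/10) − 10^(L_bg/10)).
L_src = 10·log₁₀(10^(63.4/10) − 10^(60.4/10)) = 10·log₁₀(1091000) = 60.4 dB SPL.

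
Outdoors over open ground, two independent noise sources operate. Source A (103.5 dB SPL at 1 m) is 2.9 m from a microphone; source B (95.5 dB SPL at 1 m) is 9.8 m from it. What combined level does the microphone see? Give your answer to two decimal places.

94.31 dB SPL

At the listener: L_A = 103.5 − 20·log₁₀(2.9) = 94.252 dB; L_B = 95.5 − 20·log₁₀(9.8) = 75.675 dB.
Combined: 10·log₁₀(10^(94.252/10)+10^(75.675/10)) = 94.31 dB SPL.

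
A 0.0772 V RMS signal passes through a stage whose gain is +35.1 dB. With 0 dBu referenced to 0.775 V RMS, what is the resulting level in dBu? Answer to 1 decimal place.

+15.1 dBu

Input level: 20·log₁₀(0.0772/0.775) = -20.03 dBu.
Output: -20.03 + 35.1 = +15.1 dBu.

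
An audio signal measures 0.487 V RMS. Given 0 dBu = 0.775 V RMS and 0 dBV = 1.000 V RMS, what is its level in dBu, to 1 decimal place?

-4.0 dBu

dBu = 20·log₁₀(V / 0.775 V).
20·log₁₀(0.487/0.775) = -4.0 dBu.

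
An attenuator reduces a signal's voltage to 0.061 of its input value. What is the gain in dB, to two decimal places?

-24.29 dB

For a voltage ratio, dB = 20·log₁₀(V₂/V₁).
20·log₁₀(0.061) = -24.29 dB.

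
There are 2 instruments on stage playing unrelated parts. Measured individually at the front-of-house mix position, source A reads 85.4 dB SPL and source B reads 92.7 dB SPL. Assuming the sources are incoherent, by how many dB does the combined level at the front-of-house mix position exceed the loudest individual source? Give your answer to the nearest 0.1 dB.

Uncorrelated sources add in intensity (power), not in dB.
L_total = 10·log₁₀(10^(85.4/10) + 10^(92.7/10)) = 93.44 dB SPL.
Excess over the loudest (92.7 dB): 93.44 − 92.7 = 0.7 dB.

0.7 dB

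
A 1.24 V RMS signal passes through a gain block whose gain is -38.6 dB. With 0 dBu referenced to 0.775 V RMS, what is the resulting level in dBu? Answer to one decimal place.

Input level: 20·log₁₀(1.24/0.775) = 4.08 dBu.
Output: 4.08 − 38.6 = -34.5 dBu.

-34.5 dBu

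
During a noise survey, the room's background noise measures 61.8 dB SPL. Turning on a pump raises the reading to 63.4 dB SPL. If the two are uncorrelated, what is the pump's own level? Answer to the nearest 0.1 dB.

Background correction is a power subtraction:
L_src = 10·log₁₀(10^(63.4/10) − 10^(61.8/10)) = 10·log₁₀(674200) = 58.3 dB SPL.

58.3 dB SPL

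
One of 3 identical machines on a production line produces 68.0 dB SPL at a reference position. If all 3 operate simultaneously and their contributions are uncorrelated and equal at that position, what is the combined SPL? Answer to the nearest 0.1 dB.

72.8 dB SPL

3 equal incoherent sources raise the level by 10·log₁₀(3) = 4.77 dB.
L_total = 68.0 + 4.77 = 72.8 dB SPL.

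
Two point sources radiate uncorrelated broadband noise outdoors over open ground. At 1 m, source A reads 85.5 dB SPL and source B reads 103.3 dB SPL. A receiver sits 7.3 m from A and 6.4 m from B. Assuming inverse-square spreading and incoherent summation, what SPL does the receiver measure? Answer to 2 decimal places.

87.23 dB SPL

At the listener: L_A = 85.5 − 20·log₁₀(7.3) = 68.234 dB; L_B = 103.3 − 20·log₁₀(6.4) = 87.176 dB.
Combined: 10·log₁₀(10^(68.234/10)+10^(87.176/10)) = 87.23 dB SPL.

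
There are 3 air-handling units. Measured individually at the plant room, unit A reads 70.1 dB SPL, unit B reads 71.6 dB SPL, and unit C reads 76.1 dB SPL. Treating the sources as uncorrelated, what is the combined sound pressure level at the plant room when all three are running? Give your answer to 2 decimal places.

78.16 dB SPL

Uncorrelated sources add in intensity (power), not in dB.
L_total = 10·log₁₀(10^(70.1/10) + 10^(71.6/10) + 10^(76.1/10)) = 10·log₁₀(65430000) = 78.16 dB SPL.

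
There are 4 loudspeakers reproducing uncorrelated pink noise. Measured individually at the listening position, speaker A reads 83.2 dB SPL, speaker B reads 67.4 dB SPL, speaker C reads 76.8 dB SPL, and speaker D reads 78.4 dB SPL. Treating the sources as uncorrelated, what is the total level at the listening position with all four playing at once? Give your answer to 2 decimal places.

Uncorrelated sources add in intensity (power), not in dB.
L_total = 10·log₁₀(10^(83.2/10) + 10^(67.4/10) + 10^(76.8/10) + 10^(78.4/10)) = 10·log₁₀(331500000) = 85.20 dB SPL.

85.20 dB SPL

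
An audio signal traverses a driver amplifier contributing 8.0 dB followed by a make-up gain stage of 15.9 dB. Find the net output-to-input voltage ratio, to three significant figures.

Net gain = 8.0 + 15.9 = 23.9 dB.
Voltage ratio = 10^(23.9/20) = 15.7.

15.7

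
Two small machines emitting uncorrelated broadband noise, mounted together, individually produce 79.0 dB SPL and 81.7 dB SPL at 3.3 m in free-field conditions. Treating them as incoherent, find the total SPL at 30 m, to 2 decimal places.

Combined at 3.3 m: 10·log₁₀(10^(79.0/10)+10^(81.7/10)) = 83.567 dB SPL.
Then apply −20·log₁₀(30/3.3) = -19.172 dB → 64.39 dB SPL.

64.39 dB SPL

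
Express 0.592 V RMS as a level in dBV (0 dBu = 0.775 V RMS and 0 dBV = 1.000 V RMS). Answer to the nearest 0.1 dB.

dBV = 20·log₁₀(V / 1.000 V).
20·log₁₀(0.592/1.000) = -4.6 dBV.

-4.6 dBV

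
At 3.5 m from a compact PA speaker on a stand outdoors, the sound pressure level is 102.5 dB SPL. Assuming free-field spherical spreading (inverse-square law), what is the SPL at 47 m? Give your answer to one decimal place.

For a point source in a free field, ΔL = −20·log₁₀(d₂/d₁).
ΔL = −20·log₁₀(47/3.5) = -22.56 dB, so L₂ = 102.5 + (-22.56) = 79.9 dB SPL.

79.9 dB SPL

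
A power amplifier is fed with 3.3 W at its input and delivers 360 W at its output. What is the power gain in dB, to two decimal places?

Power is a power quantity, so gain = 10·log₁₀(P_out/P_in).
10·log₁₀(360/3.3) = 10·log₁₀(109.1) = 20.38 dB.

20.38 dB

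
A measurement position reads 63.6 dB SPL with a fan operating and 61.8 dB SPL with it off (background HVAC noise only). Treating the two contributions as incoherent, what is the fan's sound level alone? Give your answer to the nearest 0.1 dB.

Subtract intensities: L_src = 10·log₁₀(10^(L_total/10) − 10^(L_bg/10)).
L_src = 10·log₁₀(10^(63.6/10) − 10^(61.8/10)) = 10·log₁₀(777300) = 58.9 dB SPL.

58.9 dB SPL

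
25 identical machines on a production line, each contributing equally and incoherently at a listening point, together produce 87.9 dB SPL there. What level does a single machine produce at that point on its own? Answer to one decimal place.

73.9 dB SPL

25 equal incoherent sources add 10·log₁₀(25) = 13.98 dB over one source.
L_one = 87.9 − 13.98 = 73.9 dB SPL.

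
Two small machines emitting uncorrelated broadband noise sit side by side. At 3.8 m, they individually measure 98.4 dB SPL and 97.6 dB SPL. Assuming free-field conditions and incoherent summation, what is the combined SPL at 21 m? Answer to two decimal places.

86.18 dB SPL

Combined at 3.8 m: 10·log₁₀(10^(98.4/10)+10^(97.6/10)) = 101.029 dB SPL.
Then apply −20·log₁₀(21/3.8) = -14.849 dB → 86.18 dB SPL.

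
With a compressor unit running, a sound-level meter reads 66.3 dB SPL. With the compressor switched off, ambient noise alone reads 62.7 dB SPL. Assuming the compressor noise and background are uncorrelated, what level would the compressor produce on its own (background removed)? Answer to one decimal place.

Subtract intensities: L_src = 10·log₁₀(10^(L_total/10) − 10^(L_bg/10)).
L_src = 10·log₁₀(10^(66.3/10) − 10^(62.7/10)) = 10·log₁₀(2404000) = 63.8 dB SPL.

63.8 dB SPL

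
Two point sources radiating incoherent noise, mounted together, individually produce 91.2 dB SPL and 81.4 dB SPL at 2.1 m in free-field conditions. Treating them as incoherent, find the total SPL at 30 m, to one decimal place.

Combined at 2.1 m: 10·log₁₀(10^(91.2/10)+10^(81.4/10)) = 91.63 dB SPL.
Then apply −20·log₁₀(30/2.1) = -23.10 dB → 68.5 dB SPL.

68.5 dB SPL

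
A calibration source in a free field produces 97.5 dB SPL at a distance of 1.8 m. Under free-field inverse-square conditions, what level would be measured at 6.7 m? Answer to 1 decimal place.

Inverse-square spreading gives ΔL = −20·log₁₀(d₂/d₁).
ΔL = −20·log₁₀(6.7/1.8) = -11.42 dB, so L₂ = 97.5 + (-11.42) = 86.1 dB SPL.

86.1 dB SPL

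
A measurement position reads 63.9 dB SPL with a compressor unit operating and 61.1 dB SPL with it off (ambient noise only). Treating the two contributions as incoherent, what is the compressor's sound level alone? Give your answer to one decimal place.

Subtract intensities: L_src = 10·log₁₀(10^(L_total/10) − 10^(L_bg/10)).
L_src = 10·log₁₀(10^(63.9/10) − 10^(61.1/10)) = 10·log₁₀(1166000) = 60.7 dB SPL.

60.7 dB SPL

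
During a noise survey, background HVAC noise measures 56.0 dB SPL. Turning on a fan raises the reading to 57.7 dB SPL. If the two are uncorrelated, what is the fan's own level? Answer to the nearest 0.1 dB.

Remove the background by subtracting linear intensities:
L_src = 10·log₁₀(10^(57.7/10) − 10^(56.0/10)) = 10·log₁₀(190700) = 52.8 dB SPL.

52.8 dB SPL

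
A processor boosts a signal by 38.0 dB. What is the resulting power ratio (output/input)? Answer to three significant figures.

Power ratio = 10^(dB/10).
10^(38.0/10) = 10^(3.800) = 6310.

6310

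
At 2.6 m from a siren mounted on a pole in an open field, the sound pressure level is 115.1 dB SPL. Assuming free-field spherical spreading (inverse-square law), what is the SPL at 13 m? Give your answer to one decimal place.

Inverse-square spreading gives ΔL = −20·log₁₀(d₂/d₁).
ΔL = −20·log₁₀(13/2.6) = -13.98 dB, so L₂ = 115.1 + (-13.98) = 101.1 dB SPL.

101.1 dB SPL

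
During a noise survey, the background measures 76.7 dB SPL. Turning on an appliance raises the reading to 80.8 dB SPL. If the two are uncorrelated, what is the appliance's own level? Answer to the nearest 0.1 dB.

Remove the background by subtracting linear intensities:
L_src = 10·log₁₀(10^(80.8/10) − 10^(76.7/10)) = 10·log₁₀(73450000) = 78.7 dB SPL.

78.7 dB SPL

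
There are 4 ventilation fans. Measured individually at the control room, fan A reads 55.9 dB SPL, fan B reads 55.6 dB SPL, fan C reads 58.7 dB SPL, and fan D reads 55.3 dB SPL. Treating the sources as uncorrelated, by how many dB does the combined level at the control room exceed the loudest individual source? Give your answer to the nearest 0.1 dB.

Add the sources as powers (linear), then convert back to dB:
L_total = 10·log₁₀(10^(55.9/10) + 10^(55.6/10) + 10^(58.7/10) + 10^(55.3/10)) = 62.63 dB SPL.
Excess over the loudest (58.7 dB): 62.63 − 58.7 = 3.9 dB.

3.9 dB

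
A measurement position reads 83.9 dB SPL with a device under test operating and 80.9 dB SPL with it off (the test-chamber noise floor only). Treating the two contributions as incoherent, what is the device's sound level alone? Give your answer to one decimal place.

Remove the background by subtracting linear intensities:
L_src = 10·log₁₀(10^(83.9/10) − 10^(80.9/10)) = 10·log₁₀(122400000) = 80.9 dB SPL.

80.9 dB SPL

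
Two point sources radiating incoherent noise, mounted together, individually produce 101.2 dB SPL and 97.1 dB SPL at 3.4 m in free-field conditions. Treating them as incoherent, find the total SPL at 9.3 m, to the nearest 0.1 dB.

93.9 dB SPL

Combined at 3.4 m: 10·log₁₀(10^(101.2/10)+10^(97.1/10)) = 102.63 dB SPL.
Then apply −20·log₁₀(9.3/3.4) = -8.74 dB → 93.9 dB SPL.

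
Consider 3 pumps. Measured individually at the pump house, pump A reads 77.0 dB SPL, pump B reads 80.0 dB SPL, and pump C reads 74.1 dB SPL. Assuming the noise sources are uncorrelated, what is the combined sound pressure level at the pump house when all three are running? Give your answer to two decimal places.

82.45 dB SPL

Add the sources as powers (linear), then convert back to dB:
L_total = 10·log₁₀(10^(77.0/10) + 10^(80.0/10) + 10^(74.1/10)) = 10·log₁₀(175800000) = 82.45 dB SPL.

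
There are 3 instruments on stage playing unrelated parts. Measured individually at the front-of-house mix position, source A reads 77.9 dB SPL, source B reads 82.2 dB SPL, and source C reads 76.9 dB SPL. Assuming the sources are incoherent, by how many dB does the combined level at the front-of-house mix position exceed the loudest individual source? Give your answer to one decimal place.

2.2 dB

Add the sources as powers (linear), then convert back to dB:
L_total = 10·log₁₀(10^(77.9/10) + 10^(82.2/10) + 10^(76.9/10)) = 84.42 dB SPL.
Excess over the loudest (82.2 dB): 84.42 − 82.2 = 2.2 dB.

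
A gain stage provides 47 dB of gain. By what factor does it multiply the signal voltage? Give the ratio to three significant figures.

224

Voltage ratio = 10^(dB/20).
10^(47/20) = 10^(2.350) = 224.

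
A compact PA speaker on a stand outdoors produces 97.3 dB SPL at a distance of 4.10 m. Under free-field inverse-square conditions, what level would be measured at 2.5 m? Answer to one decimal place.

101.6 dB SPL

Free-field point source: level drops by 20·log₁₀ of the distance ratio.
ΔL = −20·log₁₀(2.5/4.10) = 4.30 dB, so L₂ = 97.3 + (4.30) = 101.6 dB SPL.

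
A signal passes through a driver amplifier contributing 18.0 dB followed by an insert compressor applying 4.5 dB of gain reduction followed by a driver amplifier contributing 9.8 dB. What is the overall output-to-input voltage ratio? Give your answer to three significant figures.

14.6

Net gain = 18.0 + (−4.5) + 9.8 = 23.3 dB.
Voltage ratio = 10^(23.3/20) = 14.6.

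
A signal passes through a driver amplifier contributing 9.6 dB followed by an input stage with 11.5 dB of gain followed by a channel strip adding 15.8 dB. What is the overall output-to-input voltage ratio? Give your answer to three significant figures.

Net gain = 9.6 + 11.5 + 15.8 = 36.9 dB.
Voltage ratio = 10^(36.9/20) = 70.0.

70.0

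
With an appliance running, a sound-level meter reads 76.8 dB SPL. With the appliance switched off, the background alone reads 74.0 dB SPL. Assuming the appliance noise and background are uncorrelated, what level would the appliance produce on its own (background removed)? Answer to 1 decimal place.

73.6 dB SPL

Remove the background by subtracting linear intensities:
L_src = 10·log₁₀(10^(76.8/10) − 10^(74.0/10)) = 10·log₁₀(22740000) = 73.6 dB SPL.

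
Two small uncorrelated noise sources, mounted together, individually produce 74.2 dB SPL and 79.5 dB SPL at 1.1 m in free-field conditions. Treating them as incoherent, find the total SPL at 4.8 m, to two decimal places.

Combined at 1.1 m: 10·log₁₀(10^(74.2/10)+10^(79.5/10)) = 80.623 dB SPL.
Then apply −20·log₁₀(4.8/1.1) = -12.797 dB → 67.83 dB SPL.

67.83 dB SPL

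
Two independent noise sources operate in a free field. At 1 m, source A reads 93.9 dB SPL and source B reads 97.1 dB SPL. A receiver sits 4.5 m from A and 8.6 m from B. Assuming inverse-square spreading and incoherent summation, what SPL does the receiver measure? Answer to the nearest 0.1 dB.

At the listener: L_A = 93.9 − 20·log₁₀(4.5) = 80.84 dB; L_B = 97.1 − 20·log₁₀(8.6) = 78.41 dB.
Combined: 10·log₁₀(10^(80.84/10)+10^(78.41/10)) = 82.8 dB SPL.

82.8 dB SPL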